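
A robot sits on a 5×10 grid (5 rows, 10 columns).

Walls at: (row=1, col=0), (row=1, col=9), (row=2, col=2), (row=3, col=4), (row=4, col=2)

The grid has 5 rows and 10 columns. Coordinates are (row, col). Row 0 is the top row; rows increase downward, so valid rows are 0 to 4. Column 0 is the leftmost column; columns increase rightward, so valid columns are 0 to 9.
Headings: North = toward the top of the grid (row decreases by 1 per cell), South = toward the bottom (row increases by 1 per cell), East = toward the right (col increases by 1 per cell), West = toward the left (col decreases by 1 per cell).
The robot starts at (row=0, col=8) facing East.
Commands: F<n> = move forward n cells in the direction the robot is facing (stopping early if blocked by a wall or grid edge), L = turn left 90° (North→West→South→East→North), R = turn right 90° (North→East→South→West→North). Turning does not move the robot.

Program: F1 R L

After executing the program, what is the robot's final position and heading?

Start: (row=0, col=8), facing East
  F1: move forward 1, now at (row=0, col=9)
  R: turn right, now facing South
  L: turn left, now facing East
Final: (row=0, col=9), facing East

Answer: Final position: (row=0, col=9), facing East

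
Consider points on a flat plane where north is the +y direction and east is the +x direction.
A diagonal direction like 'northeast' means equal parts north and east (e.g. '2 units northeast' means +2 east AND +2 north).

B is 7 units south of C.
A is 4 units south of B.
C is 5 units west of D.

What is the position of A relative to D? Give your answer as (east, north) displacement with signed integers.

Answer: A is at (east=-5, north=-11) relative to D.

Derivation:
Place D at the origin (east=0, north=0).
  C is 5 units west of D: delta (east=-5, north=+0); C at (east=-5, north=0).
  B is 7 units south of C: delta (east=+0, north=-7); B at (east=-5, north=-7).
  A is 4 units south of B: delta (east=+0, north=-4); A at (east=-5, north=-11).
Therefore A relative to D: (east=-5, north=-11).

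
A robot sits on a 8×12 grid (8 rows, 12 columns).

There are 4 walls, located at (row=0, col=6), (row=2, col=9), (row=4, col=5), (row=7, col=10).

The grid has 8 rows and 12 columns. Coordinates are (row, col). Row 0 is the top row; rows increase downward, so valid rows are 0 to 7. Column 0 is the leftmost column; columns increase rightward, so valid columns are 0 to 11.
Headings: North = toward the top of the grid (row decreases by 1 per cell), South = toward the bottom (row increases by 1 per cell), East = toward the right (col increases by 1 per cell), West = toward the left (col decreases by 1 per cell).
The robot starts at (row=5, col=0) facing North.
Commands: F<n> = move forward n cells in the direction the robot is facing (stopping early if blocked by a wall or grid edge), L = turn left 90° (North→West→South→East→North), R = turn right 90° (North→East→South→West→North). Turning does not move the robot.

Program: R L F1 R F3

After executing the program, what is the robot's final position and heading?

Start: (row=5, col=0), facing North
  R: turn right, now facing East
  L: turn left, now facing North
  F1: move forward 1, now at (row=4, col=0)
  R: turn right, now facing East
  F3: move forward 3, now at (row=4, col=3)
Final: (row=4, col=3), facing East

Answer: Final position: (row=4, col=3), facing East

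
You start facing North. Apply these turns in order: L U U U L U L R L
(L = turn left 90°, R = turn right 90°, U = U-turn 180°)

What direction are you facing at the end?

Start: North
  L (left (90° counter-clockwise)) -> West
  U (U-turn (180°)) -> East
  U (U-turn (180°)) -> West
  U (U-turn (180°)) -> East
  L (left (90° counter-clockwise)) -> North
  U (U-turn (180°)) -> South
  L (left (90° counter-clockwise)) -> East
  R (right (90° clockwise)) -> South
  L (left (90° counter-clockwise)) -> East
Final: East

Answer: Final heading: East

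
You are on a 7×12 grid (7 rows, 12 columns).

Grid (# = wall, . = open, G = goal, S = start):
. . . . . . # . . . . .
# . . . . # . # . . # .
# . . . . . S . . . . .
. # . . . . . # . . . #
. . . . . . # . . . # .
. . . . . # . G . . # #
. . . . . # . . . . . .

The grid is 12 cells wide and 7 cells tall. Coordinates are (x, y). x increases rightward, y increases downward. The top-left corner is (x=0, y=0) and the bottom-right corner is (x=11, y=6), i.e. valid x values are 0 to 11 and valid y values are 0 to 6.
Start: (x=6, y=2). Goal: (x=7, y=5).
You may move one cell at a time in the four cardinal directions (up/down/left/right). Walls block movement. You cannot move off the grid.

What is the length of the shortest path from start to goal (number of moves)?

Answer: Shortest path length: 6

Derivation:
BFS from (x=6, y=2) until reaching (x=7, y=5):
  Distance 0: (x=6, y=2)
  Distance 1: (x=6, y=1), (x=5, y=2), (x=7, y=2), (x=6, y=3)
  Distance 2: (x=4, y=2), (x=8, y=2), (x=5, y=3)
  Distance 3: (x=4, y=1), (x=8, y=1), (x=3, y=2), (x=9, y=2), (x=4, y=3), (x=8, y=3), (x=5, y=4)
  Distance 4: (x=4, y=0), (x=8, y=0), (x=3, y=1), (x=9, y=1), (x=2, y=2), (x=10, y=2), (x=3, y=3), (x=9, y=3), (x=4, y=4), (x=8, y=4)
  Distance 5: (x=3, y=0), (x=5, y=0), (x=7, y=0), (x=9, y=0), (x=2, y=1), (x=1, y=2), (x=11, y=2), (x=2, y=3), (x=10, y=3), (x=3, y=4), (x=7, y=4), (x=9, y=4), (x=4, y=5), (x=8, y=5)
  Distance 6: (x=2, y=0), (x=10, y=0), (x=1, y=1), (x=11, y=1), (x=2, y=4), (x=3, y=5), (x=7, y=5), (x=9, y=5), (x=4, y=6), (x=8, y=6)  <- goal reached here
One shortest path (6 moves): (x=6, y=2) -> (x=7, y=2) -> (x=8, y=2) -> (x=8, y=3) -> (x=8, y=4) -> (x=7, y=4) -> (x=7, y=5)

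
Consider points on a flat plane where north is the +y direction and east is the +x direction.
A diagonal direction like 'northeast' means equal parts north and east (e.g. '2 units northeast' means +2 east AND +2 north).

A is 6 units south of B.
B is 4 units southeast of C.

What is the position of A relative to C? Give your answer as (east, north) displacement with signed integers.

Answer: A is at (east=4, north=-10) relative to C.

Derivation:
Place C at the origin (east=0, north=0).
  B is 4 units southeast of C: delta (east=+4, north=-4); B at (east=4, north=-4).
  A is 6 units south of B: delta (east=+0, north=-6); A at (east=4, north=-10).
Therefore A relative to C: (east=4, north=-10).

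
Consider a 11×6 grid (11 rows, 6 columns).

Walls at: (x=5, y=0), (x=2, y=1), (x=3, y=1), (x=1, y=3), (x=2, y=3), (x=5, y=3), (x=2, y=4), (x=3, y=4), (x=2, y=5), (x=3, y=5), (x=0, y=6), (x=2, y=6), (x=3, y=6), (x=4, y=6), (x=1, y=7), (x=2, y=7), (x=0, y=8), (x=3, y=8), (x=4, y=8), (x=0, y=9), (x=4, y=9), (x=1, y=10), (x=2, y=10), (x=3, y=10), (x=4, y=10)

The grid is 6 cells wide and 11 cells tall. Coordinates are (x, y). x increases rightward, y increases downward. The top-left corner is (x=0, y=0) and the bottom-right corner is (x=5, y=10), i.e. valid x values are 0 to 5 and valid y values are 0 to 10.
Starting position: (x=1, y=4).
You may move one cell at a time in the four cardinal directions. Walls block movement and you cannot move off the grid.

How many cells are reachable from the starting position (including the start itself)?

BFS flood-fill from (x=1, y=4):
  Distance 0: (x=1, y=4)
  Distance 1: (x=0, y=4), (x=1, y=5)
  Distance 2: (x=0, y=3), (x=0, y=5), (x=1, y=6)
  Distance 3: (x=0, y=2)
  Distance 4: (x=0, y=1), (x=1, y=2)
  Distance 5: (x=0, y=0), (x=1, y=1), (x=2, y=2)
  Distance 6: (x=1, y=0), (x=3, y=2)
  Distance 7: (x=2, y=0), (x=4, y=2), (x=3, y=3)
  Distance 8: (x=3, y=0), (x=4, y=1), (x=5, y=2), (x=4, y=3)
  Distance 9: (x=4, y=0), (x=5, y=1), (x=4, y=4)
  Distance 10: (x=5, y=4), (x=4, y=5)
  Distance 11: (x=5, y=5)
  Distance 12: (x=5, y=6)
  Distance 13: (x=5, y=7)
  Distance 14: (x=4, y=7), (x=5, y=8)
  Distance 15: (x=3, y=7), (x=5, y=9)
  Distance 16: (x=5, y=10)
Total reachable: 34 (grid has 41 open cells total)

Answer: Reachable cells: 34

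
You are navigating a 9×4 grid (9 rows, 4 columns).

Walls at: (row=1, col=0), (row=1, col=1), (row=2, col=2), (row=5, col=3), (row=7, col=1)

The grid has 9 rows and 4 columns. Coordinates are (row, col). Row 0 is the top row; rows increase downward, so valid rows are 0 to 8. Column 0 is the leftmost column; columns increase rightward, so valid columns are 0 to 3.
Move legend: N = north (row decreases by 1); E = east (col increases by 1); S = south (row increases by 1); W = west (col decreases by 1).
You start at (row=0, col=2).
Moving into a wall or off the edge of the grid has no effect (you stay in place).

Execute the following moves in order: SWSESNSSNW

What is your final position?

Start: (row=0, col=2)
  S (south): (row=0, col=2) -> (row=1, col=2)
  W (west): blocked, stay at (row=1, col=2)
  S (south): blocked, stay at (row=1, col=2)
  E (east): (row=1, col=2) -> (row=1, col=3)
  S (south): (row=1, col=3) -> (row=2, col=3)
  N (north): (row=2, col=3) -> (row=1, col=3)
  S (south): (row=1, col=3) -> (row=2, col=3)
  S (south): (row=2, col=3) -> (row=3, col=3)
  N (north): (row=3, col=3) -> (row=2, col=3)
  W (west): blocked, stay at (row=2, col=3)
Final: (row=2, col=3)

Answer: Final position: (row=2, col=3)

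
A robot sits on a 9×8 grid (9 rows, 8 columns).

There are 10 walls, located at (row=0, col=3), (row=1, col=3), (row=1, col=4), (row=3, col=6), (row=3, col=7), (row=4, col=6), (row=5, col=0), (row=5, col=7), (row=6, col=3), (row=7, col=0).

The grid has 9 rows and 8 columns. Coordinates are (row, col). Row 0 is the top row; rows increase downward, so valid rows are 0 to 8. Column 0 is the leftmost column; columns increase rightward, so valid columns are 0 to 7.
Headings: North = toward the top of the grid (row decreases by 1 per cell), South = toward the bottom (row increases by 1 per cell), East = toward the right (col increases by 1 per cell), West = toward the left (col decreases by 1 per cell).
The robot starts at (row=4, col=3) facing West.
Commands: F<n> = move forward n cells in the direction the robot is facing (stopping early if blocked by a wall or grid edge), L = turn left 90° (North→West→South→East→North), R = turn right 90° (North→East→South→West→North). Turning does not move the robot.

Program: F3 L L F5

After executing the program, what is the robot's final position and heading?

Answer: Final position: (row=4, col=5), facing East

Derivation:
Start: (row=4, col=3), facing West
  F3: move forward 3, now at (row=4, col=0)
  L: turn left, now facing South
  L: turn left, now facing East
  F5: move forward 5, now at (row=4, col=5)
Final: (row=4, col=5), facing East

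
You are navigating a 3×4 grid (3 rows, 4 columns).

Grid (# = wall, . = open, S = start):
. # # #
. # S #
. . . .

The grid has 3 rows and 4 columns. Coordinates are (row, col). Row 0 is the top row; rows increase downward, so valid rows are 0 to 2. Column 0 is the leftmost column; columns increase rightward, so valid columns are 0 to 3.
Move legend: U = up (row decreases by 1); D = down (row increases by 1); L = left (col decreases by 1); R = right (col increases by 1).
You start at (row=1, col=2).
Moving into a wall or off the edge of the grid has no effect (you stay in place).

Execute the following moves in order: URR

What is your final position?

Start: (row=1, col=2)
  U (up): blocked, stay at (row=1, col=2)
  R (right): blocked, stay at (row=1, col=2)
  R (right): blocked, stay at (row=1, col=2)
Final: (row=1, col=2)

Answer: Final position: (row=1, col=2)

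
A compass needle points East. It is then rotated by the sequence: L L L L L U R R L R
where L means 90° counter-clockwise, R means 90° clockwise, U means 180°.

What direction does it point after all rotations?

Answer: Final heading: North

Derivation:
Start: East
  L (left (90° counter-clockwise)) -> North
  L (left (90° counter-clockwise)) -> West
  L (left (90° counter-clockwise)) -> South
  L (left (90° counter-clockwise)) -> East
  L (left (90° counter-clockwise)) -> North
  U (U-turn (180°)) -> South
  R (right (90° clockwise)) -> West
  R (right (90° clockwise)) -> North
  L (left (90° counter-clockwise)) -> West
  R (right (90° clockwise)) -> North
Final: North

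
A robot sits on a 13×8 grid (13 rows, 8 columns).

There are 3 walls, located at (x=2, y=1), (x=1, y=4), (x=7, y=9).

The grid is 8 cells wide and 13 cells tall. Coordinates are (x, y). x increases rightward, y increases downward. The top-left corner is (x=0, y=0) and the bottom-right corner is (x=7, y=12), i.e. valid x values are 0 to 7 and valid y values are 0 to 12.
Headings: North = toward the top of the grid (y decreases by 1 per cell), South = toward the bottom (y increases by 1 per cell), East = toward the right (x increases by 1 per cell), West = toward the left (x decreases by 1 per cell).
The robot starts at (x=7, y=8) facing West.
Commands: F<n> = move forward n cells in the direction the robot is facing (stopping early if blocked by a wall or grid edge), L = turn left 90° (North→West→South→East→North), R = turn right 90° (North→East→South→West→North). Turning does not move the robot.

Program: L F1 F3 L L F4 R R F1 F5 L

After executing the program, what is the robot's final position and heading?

Answer: Final position: (x=7, y=8), facing East

Derivation:
Start: (x=7, y=8), facing West
  L: turn left, now facing South
  F1: move forward 0/1 (blocked), now at (x=7, y=8)
  F3: move forward 0/3 (blocked), now at (x=7, y=8)
  L: turn left, now facing East
  L: turn left, now facing North
  F4: move forward 4, now at (x=7, y=4)
  R: turn right, now facing East
  R: turn right, now facing South
  F1: move forward 1, now at (x=7, y=5)
  F5: move forward 3/5 (blocked), now at (x=7, y=8)
  L: turn left, now facing East
Final: (x=7, y=8), facing East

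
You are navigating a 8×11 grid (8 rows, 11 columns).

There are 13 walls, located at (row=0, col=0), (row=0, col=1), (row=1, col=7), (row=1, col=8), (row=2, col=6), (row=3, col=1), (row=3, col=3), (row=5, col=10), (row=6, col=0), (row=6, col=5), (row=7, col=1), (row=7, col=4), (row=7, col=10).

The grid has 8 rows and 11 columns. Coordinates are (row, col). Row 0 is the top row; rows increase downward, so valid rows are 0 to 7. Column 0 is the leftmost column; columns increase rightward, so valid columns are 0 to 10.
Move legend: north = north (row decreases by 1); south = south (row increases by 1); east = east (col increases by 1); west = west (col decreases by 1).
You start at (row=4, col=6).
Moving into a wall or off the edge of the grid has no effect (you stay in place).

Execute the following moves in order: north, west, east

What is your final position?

Answer: Final position: (row=3, col=6)

Derivation:
Start: (row=4, col=6)
  north (north): (row=4, col=6) -> (row=3, col=6)
  west (west): (row=3, col=6) -> (row=3, col=5)
  east (east): (row=3, col=5) -> (row=3, col=6)
Final: (row=3, col=6)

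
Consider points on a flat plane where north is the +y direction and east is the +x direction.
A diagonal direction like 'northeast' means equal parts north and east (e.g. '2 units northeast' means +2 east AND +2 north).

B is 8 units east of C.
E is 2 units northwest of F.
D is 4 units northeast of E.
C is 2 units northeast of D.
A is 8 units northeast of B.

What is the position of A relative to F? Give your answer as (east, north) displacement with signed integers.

Place F at the origin (east=0, north=0).
  E is 2 units northwest of F: delta (east=-2, north=+2); E at (east=-2, north=2).
  D is 4 units northeast of E: delta (east=+4, north=+4); D at (east=2, north=6).
  C is 2 units northeast of D: delta (east=+2, north=+2); C at (east=4, north=8).
  B is 8 units east of C: delta (east=+8, north=+0); B at (east=12, north=8).
  A is 8 units northeast of B: delta (east=+8, north=+8); A at (east=20, north=16).
Therefore A relative to F: (east=20, north=16).

Answer: A is at (east=20, north=16) relative to F.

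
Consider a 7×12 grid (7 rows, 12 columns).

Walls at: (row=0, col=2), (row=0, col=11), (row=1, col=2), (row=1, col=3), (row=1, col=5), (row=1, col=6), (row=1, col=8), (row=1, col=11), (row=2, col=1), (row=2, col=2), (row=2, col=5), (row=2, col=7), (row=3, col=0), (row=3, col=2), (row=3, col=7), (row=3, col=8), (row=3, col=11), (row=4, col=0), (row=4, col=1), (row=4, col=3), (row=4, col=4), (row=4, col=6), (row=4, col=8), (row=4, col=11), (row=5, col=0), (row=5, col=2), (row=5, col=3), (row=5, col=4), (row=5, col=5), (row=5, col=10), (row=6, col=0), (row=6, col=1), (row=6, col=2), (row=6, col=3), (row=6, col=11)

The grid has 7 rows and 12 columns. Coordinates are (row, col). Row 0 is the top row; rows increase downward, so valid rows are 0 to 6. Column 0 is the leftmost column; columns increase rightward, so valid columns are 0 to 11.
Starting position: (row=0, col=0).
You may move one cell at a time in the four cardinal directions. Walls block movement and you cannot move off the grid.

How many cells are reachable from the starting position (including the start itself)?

Answer: Reachable cells: 5

Derivation:
BFS flood-fill from (row=0, col=0):
  Distance 0: (row=0, col=0)
  Distance 1: (row=0, col=1), (row=1, col=0)
  Distance 2: (row=1, col=1), (row=2, col=0)
Total reachable: 5 (grid has 49 open cells total)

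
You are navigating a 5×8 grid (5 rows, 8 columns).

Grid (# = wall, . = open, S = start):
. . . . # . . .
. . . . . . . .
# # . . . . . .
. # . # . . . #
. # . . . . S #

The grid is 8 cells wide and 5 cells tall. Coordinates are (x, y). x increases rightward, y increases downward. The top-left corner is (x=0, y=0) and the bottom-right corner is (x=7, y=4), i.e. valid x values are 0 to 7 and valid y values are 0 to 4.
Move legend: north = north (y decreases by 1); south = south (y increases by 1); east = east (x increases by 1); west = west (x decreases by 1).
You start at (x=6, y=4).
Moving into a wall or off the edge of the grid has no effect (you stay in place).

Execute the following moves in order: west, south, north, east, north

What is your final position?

Start: (x=6, y=4)
  west (west): (x=6, y=4) -> (x=5, y=4)
  south (south): blocked, stay at (x=5, y=4)
  north (north): (x=5, y=4) -> (x=5, y=3)
  east (east): (x=5, y=3) -> (x=6, y=3)
  north (north): (x=6, y=3) -> (x=6, y=2)
Final: (x=6, y=2)

Answer: Final position: (x=6, y=2)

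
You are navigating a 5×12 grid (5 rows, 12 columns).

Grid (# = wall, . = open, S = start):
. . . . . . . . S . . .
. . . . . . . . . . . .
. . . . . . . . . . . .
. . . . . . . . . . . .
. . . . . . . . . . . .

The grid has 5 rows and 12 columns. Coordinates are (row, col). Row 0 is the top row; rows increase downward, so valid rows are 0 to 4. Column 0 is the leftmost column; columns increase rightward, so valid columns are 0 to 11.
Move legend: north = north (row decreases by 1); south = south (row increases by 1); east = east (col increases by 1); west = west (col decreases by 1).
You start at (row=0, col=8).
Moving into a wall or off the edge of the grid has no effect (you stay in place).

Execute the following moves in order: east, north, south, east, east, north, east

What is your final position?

Start: (row=0, col=8)
  east (east): (row=0, col=8) -> (row=0, col=9)
  north (north): blocked, stay at (row=0, col=9)
  south (south): (row=0, col=9) -> (row=1, col=9)
  east (east): (row=1, col=9) -> (row=1, col=10)
  east (east): (row=1, col=10) -> (row=1, col=11)
  north (north): (row=1, col=11) -> (row=0, col=11)
  east (east): blocked, stay at (row=0, col=11)
Final: (row=0, col=11)

Answer: Final position: (row=0, col=11)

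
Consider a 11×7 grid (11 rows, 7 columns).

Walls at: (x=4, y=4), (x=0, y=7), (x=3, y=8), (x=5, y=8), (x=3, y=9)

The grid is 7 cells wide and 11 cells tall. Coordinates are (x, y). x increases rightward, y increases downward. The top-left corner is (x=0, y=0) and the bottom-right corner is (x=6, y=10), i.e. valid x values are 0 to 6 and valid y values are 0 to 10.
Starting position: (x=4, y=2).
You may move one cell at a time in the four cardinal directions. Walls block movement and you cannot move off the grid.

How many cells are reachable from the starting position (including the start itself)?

BFS flood-fill from (x=4, y=2):
  Distance 0: (x=4, y=2)
  Distance 1: (x=4, y=1), (x=3, y=2), (x=5, y=2), (x=4, y=3)
  Distance 2: (x=4, y=0), (x=3, y=1), (x=5, y=1), (x=2, y=2), (x=6, y=2), (x=3, y=3), (x=5, y=3)
  Distance 3: (x=3, y=0), (x=5, y=0), (x=2, y=1), (x=6, y=1), (x=1, y=2), (x=2, y=3), (x=6, y=3), (x=3, y=4), (x=5, y=4)
  Distance 4: (x=2, y=0), (x=6, y=0), (x=1, y=1), (x=0, y=2), (x=1, y=3), (x=2, y=4), (x=6, y=4), (x=3, y=5), (x=5, y=5)
  Distance 5: (x=1, y=0), (x=0, y=1), (x=0, y=3), (x=1, y=4), (x=2, y=5), (x=4, y=5), (x=6, y=5), (x=3, y=6), (x=5, y=6)
  Distance 6: (x=0, y=0), (x=0, y=4), (x=1, y=5), (x=2, y=6), (x=4, y=6), (x=6, y=6), (x=3, y=7), (x=5, y=7)
  Distance 7: (x=0, y=5), (x=1, y=6), (x=2, y=7), (x=4, y=7), (x=6, y=7)
  Distance 8: (x=0, y=6), (x=1, y=7), (x=2, y=8), (x=4, y=8), (x=6, y=8)
  Distance 9: (x=1, y=8), (x=2, y=9), (x=4, y=9), (x=6, y=9)
  Distance 10: (x=0, y=8), (x=1, y=9), (x=5, y=9), (x=2, y=10), (x=4, y=10), (x=6, y=10)
  Distance 11: (x=0, y=9), (x=1, y=10), (x=3, y=10), (x=5, y=10)
  Distance 12: (x=0, y=10)
Total reachable: 72 (grid has 72 open cells total)

Answer: Reachable cells: 72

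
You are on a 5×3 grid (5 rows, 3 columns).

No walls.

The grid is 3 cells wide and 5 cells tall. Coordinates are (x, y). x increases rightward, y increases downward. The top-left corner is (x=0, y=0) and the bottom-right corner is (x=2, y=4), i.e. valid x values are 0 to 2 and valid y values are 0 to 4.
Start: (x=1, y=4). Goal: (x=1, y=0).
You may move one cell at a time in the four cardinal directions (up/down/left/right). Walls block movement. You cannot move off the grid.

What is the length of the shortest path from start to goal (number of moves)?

BFS from (x=1, y=4) until reaching (x=1, y=0):
  Distance 0: (x=1, y=4)
  Distance 1: (x=1, y=3), (x=0, y=4), (x=2, y=4)
  Distance 2: (x=1, y=2), (x=0, y=3), (x=2, y=3)
  Distance 3: (x=1, y=1), (x=0, y=2), (x=2, y=2)
  Distance 4: (x=1, y=0), (x=0, y=1), (x=2, y=1)  <- goal reached here
One shortest path (4 moves): (x=1, y=4) -> (x=1, y=3) -> (x=1, y=2) -> (x=1, y=1) -> (x=1, y=0)

Answer: Shortest path length: 4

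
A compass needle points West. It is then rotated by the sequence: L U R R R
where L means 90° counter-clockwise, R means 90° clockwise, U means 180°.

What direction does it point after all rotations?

Start: West
  L (left (90° counter-clockwise)) -> South
  U (U-turn (180°)) -> North
  R (right (90° clockwise)) -> East
  R (right (90° clockwise)) -> South
  R (right (90° clockwise)) -> West
Final: West

Answer: Final heading: West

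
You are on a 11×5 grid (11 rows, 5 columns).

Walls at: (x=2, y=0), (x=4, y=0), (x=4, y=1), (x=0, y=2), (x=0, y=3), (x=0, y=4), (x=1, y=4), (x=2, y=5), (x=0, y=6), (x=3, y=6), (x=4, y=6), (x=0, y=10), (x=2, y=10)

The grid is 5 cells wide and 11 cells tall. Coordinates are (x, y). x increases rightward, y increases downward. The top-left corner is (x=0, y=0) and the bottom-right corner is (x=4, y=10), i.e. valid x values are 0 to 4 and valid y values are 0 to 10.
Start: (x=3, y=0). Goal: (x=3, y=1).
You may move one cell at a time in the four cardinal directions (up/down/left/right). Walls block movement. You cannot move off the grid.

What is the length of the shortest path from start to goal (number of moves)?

Answer: Shortest path length: 1

Derivation:
BFS from (x=3, y=0) until reaching (x=3, y=1):
  Distance 0: (x=3, y=0)
  Distance 1: (x=3, y=1)  <- goal reached here
One shortest path (1 moves): (x=3, y=0) -> (x=3, y=1)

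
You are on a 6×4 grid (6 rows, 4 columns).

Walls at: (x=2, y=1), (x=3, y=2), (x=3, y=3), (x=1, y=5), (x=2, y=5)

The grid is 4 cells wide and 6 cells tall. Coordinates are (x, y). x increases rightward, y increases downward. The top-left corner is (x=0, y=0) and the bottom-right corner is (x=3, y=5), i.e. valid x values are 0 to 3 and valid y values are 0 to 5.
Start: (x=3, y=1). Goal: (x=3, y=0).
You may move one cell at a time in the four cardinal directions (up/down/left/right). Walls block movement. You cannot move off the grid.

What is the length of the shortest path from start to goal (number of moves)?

BFS from (x=3, y=1) until reaching (x=3, y=0):
  Distance 0: (x=3, y=1)
  Distance 1: (x=3, y=0)  <- goal reached here
One shortest path (1 moves): (x=3, y=1) -> (x=3, y=0)

Answer: Shortest path length: 1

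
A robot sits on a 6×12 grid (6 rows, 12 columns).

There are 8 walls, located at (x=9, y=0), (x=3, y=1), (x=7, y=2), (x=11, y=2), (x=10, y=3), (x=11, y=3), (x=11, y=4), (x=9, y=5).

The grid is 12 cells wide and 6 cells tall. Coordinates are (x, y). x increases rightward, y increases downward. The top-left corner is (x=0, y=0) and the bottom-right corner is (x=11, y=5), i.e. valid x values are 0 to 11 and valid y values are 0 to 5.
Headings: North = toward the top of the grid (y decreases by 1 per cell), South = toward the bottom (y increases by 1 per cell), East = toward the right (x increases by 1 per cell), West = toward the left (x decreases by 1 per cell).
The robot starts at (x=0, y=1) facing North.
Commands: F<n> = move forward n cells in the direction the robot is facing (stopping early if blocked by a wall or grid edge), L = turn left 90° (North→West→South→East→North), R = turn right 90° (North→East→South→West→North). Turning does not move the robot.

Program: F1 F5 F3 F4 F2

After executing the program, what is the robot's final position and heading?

Start: (x=0, y=1), facing North
  F1: move forward 1, now at (x=0, y=0)
  F5: move forward 0/5 (blocked), now at (x=0, y=0)
  F3: move forward 0/3 (blocked), now at (x=0, y=0)
  F4: move forward 0/4 (blocked), now at (x=0, y=0)
  F2: move forward 0/2 (blocked), now at (x=0, y=0)
Final: (x=0, y=0), facing North

Answer: Final position: (x=0, y=0), facing North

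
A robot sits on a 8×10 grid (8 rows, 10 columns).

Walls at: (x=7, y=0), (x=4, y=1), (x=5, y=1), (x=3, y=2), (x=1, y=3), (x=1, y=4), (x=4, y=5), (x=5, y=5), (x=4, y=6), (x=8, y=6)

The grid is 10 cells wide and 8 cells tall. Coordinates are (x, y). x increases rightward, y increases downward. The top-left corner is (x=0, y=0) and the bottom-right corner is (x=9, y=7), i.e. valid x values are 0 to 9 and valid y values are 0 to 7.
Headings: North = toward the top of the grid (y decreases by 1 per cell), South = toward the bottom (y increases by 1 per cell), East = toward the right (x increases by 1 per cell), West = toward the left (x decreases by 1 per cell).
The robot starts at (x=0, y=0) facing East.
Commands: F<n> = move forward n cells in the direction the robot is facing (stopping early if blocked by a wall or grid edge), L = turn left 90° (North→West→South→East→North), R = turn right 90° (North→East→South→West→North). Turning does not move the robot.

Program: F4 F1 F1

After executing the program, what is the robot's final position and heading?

Answer: Final position: (x=6, y=0), facing East

Derivation:
Start: (x=0, y=0), facing East
  F4: move forward 4, now at (x=4, y=0)
  F1: move forward 1, now at (x=5, y=0)
  F1: move forward 1, now at (x=6, y=0)
Final: (x=6, y=0), facing East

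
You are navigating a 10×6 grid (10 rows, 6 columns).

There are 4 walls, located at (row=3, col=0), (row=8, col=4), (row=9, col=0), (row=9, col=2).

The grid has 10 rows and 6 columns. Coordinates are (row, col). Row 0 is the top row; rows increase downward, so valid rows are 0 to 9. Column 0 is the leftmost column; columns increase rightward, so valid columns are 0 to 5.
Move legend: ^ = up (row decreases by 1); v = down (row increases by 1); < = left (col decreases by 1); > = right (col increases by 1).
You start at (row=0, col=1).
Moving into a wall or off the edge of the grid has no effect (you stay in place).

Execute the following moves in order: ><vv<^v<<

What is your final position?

Start: (row=0, col=1)
  > (right): (row=0, col=1) -> (row=0, col=2)
  < (left): (row=0, col=2) -> (row=0, col=1)
  v (down): (row=0, col=1) -> (row=1, col=1)
  v (down): (row=1, col=1) -> (row=2, col=1)
  < (left): (row=2, col=1) -> (row=2, col=0)
  ^ (up): (row=2, col=0) -> (row=1, col=0)
  v (down): (row=1, col=0) -> (row=2, col=0)
  < (left): blocked, stay at (row=2, col=0)
  < (left): blocked, stay at (row=2, col=0)
Final: (row=2, col=0)

Answer: Final position: (row=2, col=0)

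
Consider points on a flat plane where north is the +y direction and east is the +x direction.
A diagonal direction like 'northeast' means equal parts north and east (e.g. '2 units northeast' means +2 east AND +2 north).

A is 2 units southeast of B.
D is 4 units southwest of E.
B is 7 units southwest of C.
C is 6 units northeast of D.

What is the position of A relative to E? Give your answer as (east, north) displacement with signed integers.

Answer: A is at (east=-3, north=-7) relative to E.

Derivation:
Place E at the origin (east=0, north=0).
  D is 4 units southwest of E: delta (east=-4, north=-4); D at (east=-4, north=-4).
  C is 6 units northeast of D: delta (east=+6, north=+6); C at (east=2, north=2).
  B is 7 units southwest of C: delta (east=-7, north=-7); B at (east=-5, north=-5).
  A is 2 units southeast of B: delta (east=+2, north=-2); A at (east=-3, north=-7).
Therefore A relative to E: (east=-3, north=-7).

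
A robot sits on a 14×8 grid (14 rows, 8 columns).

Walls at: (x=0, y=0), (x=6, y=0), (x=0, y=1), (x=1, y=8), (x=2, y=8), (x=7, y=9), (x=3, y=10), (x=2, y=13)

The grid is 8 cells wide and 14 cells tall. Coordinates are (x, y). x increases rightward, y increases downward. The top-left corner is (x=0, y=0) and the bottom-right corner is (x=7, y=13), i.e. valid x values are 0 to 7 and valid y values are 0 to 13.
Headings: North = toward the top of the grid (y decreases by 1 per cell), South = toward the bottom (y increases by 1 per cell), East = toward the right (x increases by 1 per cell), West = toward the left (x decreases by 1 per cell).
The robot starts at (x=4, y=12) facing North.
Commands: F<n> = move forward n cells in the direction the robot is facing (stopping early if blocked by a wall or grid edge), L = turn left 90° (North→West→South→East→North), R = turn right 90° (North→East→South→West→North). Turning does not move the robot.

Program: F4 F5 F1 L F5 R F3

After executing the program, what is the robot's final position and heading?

Start: (x=4, y=12), facing North
  F4: move forward 4, now at (x=4, y=8)
  F5: move forward 5, now at (x=4, y=3)
  F1: move forward 1, now at (x=4, y=2)
  L: turn left, now facing West
  F5: move forward 4/5 (blocked), now at (x=0, y=2)
  R: turn right, now facing North
  F3: move forward 0/3 (blocked), now at (x=0, y=2)
Final: (x=0, y=2), facing North

Answer: Final position: (x=0, y=2), facing North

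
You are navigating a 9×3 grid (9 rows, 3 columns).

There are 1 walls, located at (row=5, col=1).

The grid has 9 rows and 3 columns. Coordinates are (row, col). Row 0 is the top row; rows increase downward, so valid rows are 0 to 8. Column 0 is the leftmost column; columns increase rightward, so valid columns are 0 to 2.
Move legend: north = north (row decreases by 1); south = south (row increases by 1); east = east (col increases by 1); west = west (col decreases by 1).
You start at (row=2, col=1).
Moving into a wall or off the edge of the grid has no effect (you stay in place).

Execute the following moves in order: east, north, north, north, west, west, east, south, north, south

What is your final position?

Start: (row=2, col=1)
  east (east): (row=2, col=1) -> (row=2, col=2)
  north (north): (row=2, col=2) -> (row=1, col=2)
  north (north): (row=1, col=2) -> (row=0, col=2)
  north (north): blocked, stay at (row=0, col=2)
  west (west): (row=0, col=2) -> (row=0, col=1)
  west (west): (row=0, col=1) -> (row=0, col=0)
  east (east): (row=0, col=0) -> (row=0, col=1)
  south (south): (row=0, col=1) -> (row=1, col=1)
  north (north): (row=1, col=1) -> (row=0, col=1)
  south (south): (row=0, col=1) -> (row=1, col=1)
Final: (row=1, col=1)

Answer: Final position: (row=1, col=1)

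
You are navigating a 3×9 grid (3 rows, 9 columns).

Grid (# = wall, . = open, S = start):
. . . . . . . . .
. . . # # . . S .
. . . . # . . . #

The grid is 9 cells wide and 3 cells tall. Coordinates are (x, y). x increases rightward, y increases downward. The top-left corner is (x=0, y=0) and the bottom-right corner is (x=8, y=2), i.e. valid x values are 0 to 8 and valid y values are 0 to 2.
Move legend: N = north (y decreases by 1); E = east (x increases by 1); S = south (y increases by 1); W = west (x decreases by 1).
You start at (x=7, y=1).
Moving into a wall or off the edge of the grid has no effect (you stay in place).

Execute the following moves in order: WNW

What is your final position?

Answer: Final position: (x=5, y=0)

Derivation:
Start: (x=7, y=1)
  W (west): (x=7, y=1) -> (x=6, y=1)
  N (north): (x=6, y=1) -> (x=6, y=0)
  W (west): (x=6, y=0) -> (x=5, y=0)
Final: (x=5, y=0)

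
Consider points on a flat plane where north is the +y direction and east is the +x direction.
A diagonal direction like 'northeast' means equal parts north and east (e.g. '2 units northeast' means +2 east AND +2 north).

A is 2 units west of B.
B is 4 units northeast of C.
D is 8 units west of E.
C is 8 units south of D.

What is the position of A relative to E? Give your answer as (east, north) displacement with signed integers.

Answer: A is at (east=-6, north=-4) relative to E.

Derivation:
Place E at the origin (east=0, north=0).
  D is 8 units west of E: delta (east=-8, north=+0); D at (east=-8, north=0).
  C is 8 units south of D: delta (east=+0, north=-8); C at (east=-8, north=-8).
  B is 4 units northeast of C: delta (east=+4, north=+4); B at (east=-4, north=-4).
  A is 2 units west of B: delta (east=-2, north=+0); A at (east=-6, north=-4).
Therefore A relative to E: (east=-6, north=-4).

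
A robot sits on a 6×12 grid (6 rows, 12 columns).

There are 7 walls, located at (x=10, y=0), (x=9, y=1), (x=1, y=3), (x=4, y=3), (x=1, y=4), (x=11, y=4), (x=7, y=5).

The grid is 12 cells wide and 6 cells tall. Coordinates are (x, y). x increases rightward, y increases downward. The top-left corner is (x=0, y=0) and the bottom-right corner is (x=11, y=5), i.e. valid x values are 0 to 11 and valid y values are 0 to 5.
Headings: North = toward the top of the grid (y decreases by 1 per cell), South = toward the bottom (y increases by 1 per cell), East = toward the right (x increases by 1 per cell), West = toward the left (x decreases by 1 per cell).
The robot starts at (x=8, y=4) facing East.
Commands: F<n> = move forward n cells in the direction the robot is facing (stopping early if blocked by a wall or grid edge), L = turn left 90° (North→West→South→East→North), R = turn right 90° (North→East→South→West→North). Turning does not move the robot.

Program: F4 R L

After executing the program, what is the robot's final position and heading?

Answer: Final position: (x=10, y=4), facing East

Derivation:
Start: (x=8, y=4), facing East
  F4: move forward 2/4 (blocked), now at (x=10, y=4)
  R: turn right, now facing South
  L: turn left, now facing East
Final: (x=10, y=4), facing East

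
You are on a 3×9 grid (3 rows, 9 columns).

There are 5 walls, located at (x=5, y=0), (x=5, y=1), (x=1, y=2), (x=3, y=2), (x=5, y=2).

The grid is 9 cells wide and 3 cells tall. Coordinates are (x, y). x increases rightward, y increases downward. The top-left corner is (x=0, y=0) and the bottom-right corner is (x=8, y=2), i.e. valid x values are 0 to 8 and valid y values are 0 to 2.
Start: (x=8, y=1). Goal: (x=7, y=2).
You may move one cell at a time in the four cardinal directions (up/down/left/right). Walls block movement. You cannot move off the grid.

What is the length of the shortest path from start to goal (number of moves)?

BFS from (x=8, y=1) until reaching (x=7, y=2):
  Distance 0: (x=8, y=1)
  Distance 1: (x=8, y=0), (x=7, y=1), (x=8, y=2)
  Distance 2: (x=7, y=0), (x=6, y=1), (x=7, y=2)  <- goal reached here
One shortest path (2 moves): (x=8, y=1) -> (x=7, y=1) -> (x=7, y=2)

Answer: Shortest path length: 2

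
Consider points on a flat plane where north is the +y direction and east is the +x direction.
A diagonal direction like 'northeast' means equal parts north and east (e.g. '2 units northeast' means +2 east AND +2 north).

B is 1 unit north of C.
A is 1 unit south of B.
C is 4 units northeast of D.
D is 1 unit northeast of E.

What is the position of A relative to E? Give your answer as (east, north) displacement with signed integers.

Answer: A is at (east=5, north=5) relative to E.

Derivation:
Place E at the origin (east=0, north=0).
  D is 1 unit northeast of E: delta (east=+1, north=+1); D at (east=1, north=1).
  C is 4 units northeast of D: delta (east=+4, north=+4); C at (east=5, north=5).
  B is 1 unit north of C: delta (east=+0, north=+1); B at (east=5, north=6).
  A is 1 unit south of B: delta (east=+0, north=-1); A at (east=5, north=5).
Therefore A relative to E: (east=5, north=5).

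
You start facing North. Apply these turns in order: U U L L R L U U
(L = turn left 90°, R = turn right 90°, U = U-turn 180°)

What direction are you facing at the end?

Start: North
  U (U-turn (180°)) -> South
  U (U-turn (180°)) -> North
  L (left (90° counter-clockwise)) -> West
  L (left (90° counter-clockwise)) -> South
  R (right (90° clockwise)) -> West
  L (left (90° counter-clockwise)) -> South
  U (U-turn (180°)) -> North
  U (U-turn (180°)) -> South
Final: South

Answer: Final heading: South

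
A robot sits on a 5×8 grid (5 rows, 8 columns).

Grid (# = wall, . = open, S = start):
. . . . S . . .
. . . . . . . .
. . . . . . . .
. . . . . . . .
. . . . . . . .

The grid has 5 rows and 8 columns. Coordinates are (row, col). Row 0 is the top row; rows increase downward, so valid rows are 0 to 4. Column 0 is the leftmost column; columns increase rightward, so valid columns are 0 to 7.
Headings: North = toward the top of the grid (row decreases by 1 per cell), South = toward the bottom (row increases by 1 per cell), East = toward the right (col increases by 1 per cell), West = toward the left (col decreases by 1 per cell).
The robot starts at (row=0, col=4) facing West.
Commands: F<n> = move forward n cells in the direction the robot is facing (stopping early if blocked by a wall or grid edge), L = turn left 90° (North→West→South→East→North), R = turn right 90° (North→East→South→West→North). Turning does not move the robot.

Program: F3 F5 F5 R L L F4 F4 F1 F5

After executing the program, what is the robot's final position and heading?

Start: (row=0, col=4), facing West
  F3: move forward 3, now at (row=0, col=1)
  F5: move forward 1/5 (blocked), now at (row=0, col=0)
  F5: move forward 0/5 (blocked), now at (row=0, col=0)
  R: turn right, now facing North
  L: turn left, now facing West
  L: turn left, now facing South
  F4: move forward 4, now at (row=4, col=0)
  F4: move forward 0/4 (blocked), now at (row=4, col=0)
  F1: move forward 0/1 (blocked), now at (row=4, col=0)
  F5: move forward 0/5 (blocked), now at (row=4, col=0)
Final: (row=4, col=0), facing South

Answer: Final position: (row=4, col=0), facing South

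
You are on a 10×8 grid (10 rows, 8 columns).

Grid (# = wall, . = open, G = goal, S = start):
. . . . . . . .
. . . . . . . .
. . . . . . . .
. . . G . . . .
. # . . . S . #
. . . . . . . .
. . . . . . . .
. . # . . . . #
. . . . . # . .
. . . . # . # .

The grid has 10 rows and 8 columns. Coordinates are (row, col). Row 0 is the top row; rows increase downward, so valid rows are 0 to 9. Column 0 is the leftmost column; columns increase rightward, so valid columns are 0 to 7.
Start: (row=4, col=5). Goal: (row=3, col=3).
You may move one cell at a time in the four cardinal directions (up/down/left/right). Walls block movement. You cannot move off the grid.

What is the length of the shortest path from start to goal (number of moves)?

BFS from (row=4, col=5) until reaching (row=3, col=3):
  Distance 0: (row=4, col=5)
  Distance 1: (row=3, col=5), (row=4, col=4), (row=4, col=6), (row=5, col=5)
  Distance 2: (row=2, col=5), (row=3, col=4), (row=3, col=6), (row=4, col=3), (row=5, col=4), (row=5, col=6), (row=6, col=5)
  Distance 3: (row=1, col=5), (row=2, col=4), (row=2, col=6), (row=3, col=3), (row=3, col=7), (row=4, col=2), (row=5, col=3), (row=5, col=7), (row=6, col=4), (row=6, col=6), (row=7, col=5)  <- goal reached here
One shortest path (3 moves): (row=4, col=5) -> (row=4, col=4) -> (row=4, col=3) -> (row=3, col=3)

Answer: Shortest path length: 3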